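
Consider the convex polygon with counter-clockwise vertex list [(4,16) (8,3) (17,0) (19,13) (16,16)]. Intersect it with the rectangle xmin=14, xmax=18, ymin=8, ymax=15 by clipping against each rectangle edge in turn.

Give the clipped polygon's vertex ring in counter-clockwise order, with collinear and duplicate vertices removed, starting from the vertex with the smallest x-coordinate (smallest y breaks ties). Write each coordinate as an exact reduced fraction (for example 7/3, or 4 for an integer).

Clipped polygon: [(14,8) (18,8) (18,14) (17,15) (14,15)]

1. After x ≥ 14: [(14,16) (14,1) (17,0) (19,13) (16,16)]
2. After x ≤ 18: [(14,16) (14,1) (17,0) (18,13/2) (18,14) (16,16)]
3. After y ≥ 8: [(14,16) (14,8) (18,8) (18,14) (16,16)]
4. After y ≤ 15: [(14,15) (14,8) (18,8) (18,14) (17,15)]
5. Canonical ring: [(14,8) (18,8) (18,14) (17,15) (14,15)]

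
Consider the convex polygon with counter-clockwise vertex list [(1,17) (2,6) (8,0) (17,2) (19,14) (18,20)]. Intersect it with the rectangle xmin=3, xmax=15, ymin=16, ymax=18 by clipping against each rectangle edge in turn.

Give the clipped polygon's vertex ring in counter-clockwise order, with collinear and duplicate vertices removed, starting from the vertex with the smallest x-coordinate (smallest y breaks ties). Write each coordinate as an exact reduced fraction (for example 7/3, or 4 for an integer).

1. After x ≥ 3: [(3,295/17) (3,5) (8,0) (17,2) (19,14) (18,20)]
2. After x ≤ 15: [(15,331/17) (3,295/17) (3,5) (8,0) (15,14/9)]
3. After y ≥ 16: [(15,16) (15,331/17) (3,295/17) (3,16)]
4. After y ≤ 18: [(15,16) (15,18) (20/3,18) (3,295/17) (3,16)]
5. Canonical ring: [(3,16) (15,16) (15,18) (20/3,18) (3,295/17)]

Clipped polygon: [(3,16) (15,16) (15,18) (20/3,18) (3,295/17)]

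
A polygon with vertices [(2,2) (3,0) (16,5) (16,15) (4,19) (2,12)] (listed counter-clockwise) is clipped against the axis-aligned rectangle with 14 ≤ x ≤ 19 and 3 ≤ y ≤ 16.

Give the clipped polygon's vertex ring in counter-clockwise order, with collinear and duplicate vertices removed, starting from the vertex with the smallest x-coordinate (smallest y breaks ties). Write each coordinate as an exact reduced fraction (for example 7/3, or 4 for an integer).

1. After x ≥ 14: [(14,55/13) (16,5) (16,15) (14,47/3)]
2. After x ≤ 19: [(14,55/13) (16,5) (16,15) (14,47/3)]
3. After y ≥ 3: [(14,55/13) (16,5) (16,15) (14,47/3)]
4. After y ≤ 16: [(14,55/13) (16,5) (16,15) (14,47/3)]
5. Canonical ring: [(14,55/13) (16,5) (16,15) (14,47/3)]

Clipped polygon: [(14,55/13) (16,5) (16,15) (14,47/3)]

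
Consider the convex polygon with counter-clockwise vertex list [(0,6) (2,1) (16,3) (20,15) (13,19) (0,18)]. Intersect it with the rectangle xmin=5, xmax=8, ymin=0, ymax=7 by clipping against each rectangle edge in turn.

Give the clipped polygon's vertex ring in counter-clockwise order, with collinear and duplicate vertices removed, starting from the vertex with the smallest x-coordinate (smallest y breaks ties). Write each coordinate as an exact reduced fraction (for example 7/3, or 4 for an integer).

Clipped polygon: [(5,10/7) (8,13/7) (8,7) (5,7)]

1. After x ≥ 5: [(5,10/7) (16,3) (20,15) (13,19) (5,239/13)]
2. After x ≤ 8: [(5,10/7) (8,13/7) (8,242/13) (5,239/13)]
3. After y ≥ 0: [(5,10/7) (8,13/7) (8,242/13) (5,239/13)]
4. After y ≤ 7: [(5,7) (5,10/7) (8,13/7) (8,7)]
5. Canonical ring: [(5,10/7) (8,13/7) (8,7) (5,7)]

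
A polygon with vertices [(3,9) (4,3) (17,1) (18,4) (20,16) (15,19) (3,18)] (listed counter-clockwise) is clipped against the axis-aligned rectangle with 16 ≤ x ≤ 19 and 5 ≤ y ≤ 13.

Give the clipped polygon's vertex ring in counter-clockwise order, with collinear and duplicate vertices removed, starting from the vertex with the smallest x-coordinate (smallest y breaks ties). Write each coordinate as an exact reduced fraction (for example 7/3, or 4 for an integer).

1. After x ≥ 16: [(16,15/13) (17,1) (18,4) (20,16) (16,92/5)]
2. After x ≤ 19: [(16,15/13) (17,1) (18,4) (19,10) (19,83/5) (16,92/5)]
3. After y ≥ 5: [(16,5) (109/6,5) (19,10) (19,83/5) (16,92/5)]
4. After y ≤ 13: [(16,13) (16,5) (109/6,5) (19,10) (19,13)]
5. Canonical ring: [(16,5) (109/6,5) (19,10) (19,13) (16,13)]

Clipped polygon: [(16,5) (109/6,5) (19,10) (19,13) (16,13)]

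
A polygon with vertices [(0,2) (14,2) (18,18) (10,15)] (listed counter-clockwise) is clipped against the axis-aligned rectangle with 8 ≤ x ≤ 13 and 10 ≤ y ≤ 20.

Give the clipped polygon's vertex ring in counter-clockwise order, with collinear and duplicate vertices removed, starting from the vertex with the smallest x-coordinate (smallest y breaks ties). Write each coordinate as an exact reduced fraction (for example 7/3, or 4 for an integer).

1. After x ≥ 8: [(8,62/5) (8,2) (14,2) (18,18) (10,15)]
2. After x ≤ 13: [(8,62/5) (8,2) (13,2) (13,129/8) (10,15)]
3. After y ≥ 10: [(8,62/5) (8,10) (13,10) (13,129/8) (10,15)]
4. After y ≤ 20: [(8,62/5) (8,10) (13,10) (13,129/8) (10,15)]
5. Canonical ring: [(8,10) (13,10) (13,129/8) (10,15) (8,62/5)]

Clipped polygon: [(8,10) (13,10) (13,129/8) (10,15) (8,62/5)]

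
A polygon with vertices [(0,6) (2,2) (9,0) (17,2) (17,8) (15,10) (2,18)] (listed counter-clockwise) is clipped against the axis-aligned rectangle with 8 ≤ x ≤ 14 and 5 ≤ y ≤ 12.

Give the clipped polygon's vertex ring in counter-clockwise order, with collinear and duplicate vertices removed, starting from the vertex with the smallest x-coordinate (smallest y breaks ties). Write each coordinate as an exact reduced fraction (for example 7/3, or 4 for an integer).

Clipped polygon: [(8,5) (14,5) (14,138/13) (47/4,12) (8,12)]

1. After x ≥ 8: [(8,2/7) (9,0) (17,2) (17,8) (15,10) (8,186/13)]
2. After x ≤ 14: [(8,2/7) (9,0) (14,5/4) (14,138/13) (8,186/13)]
3. After y ≥ 5: [(8,5) (14,5) (14,138/13) (8,186/13)]
4. After y ≤ 12: [(8,12) (8,5) (14,5) (14,138/13) (47/4,12)]
5. Canonical ring: [(8,5) (14,5) (14,138/13) (47/4,12) (8,12)]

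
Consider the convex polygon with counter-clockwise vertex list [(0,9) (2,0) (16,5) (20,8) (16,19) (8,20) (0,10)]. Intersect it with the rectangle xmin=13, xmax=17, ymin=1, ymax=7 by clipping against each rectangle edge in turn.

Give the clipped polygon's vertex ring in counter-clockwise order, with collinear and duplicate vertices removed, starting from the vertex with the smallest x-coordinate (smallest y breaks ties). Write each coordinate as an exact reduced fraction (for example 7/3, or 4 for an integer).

Clipped polygon: [(13,55/14) (16,5) (17,23/4) (17,7) (13,7)]

1. After x ≥ 13: [(13,55/14) (16,5) (20,8) (16,19) (13,155/8)]
2. After x ≤ 17: [(13,55/14) (16,5) (17,23/4) (17,65/4) (16,19) (13,155/8)]
3. After y ≥ 1: [(13,55/14) (16,5) (17,23/4) (17,65/4) (16,19) (13,155/8)]
4. After y ≤ 7: [(13,7) (13,55/14) (16,5) (17,23/4) (17,7)]
5. Canonical ring: [(13,55/14) (16,5) (17,23/4) (17,7) (13,7)]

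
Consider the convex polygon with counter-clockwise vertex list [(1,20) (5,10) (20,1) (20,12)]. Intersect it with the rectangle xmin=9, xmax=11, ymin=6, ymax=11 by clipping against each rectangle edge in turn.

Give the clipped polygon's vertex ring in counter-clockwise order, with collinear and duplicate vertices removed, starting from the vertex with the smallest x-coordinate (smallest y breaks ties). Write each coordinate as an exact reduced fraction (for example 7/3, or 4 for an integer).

Clipped polygon: [(9,38/5) (11,32/5) (11,11) (9,11)]

1. After x ≥ 9: [(9,316/19) (9,38/5) (20,1) (20,12)]
2. After x ≤ 11: [(11,300/19) (9,316/19) (9,38/5) (11,32/5)]
3. After y ≥ 6: [(11,300/19) (9,316/19) (9,38/5) (11,32/5)]
4. After y ≤ 11: [(11,11) (9,11) (9,38/5) (11,32/5)]
5. Canonical ring: [(9,38/5) (11,32/5) (11,11) (9,11)]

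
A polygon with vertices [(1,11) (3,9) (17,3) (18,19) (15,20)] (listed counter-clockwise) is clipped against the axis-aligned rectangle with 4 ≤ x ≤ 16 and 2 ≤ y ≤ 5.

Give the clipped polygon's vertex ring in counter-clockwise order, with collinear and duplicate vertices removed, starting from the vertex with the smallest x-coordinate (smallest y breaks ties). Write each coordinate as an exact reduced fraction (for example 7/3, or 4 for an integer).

Clipped polygon: [(37/3,5) (16,24/7) (16,5)]

1. After x ≥ 4: [(4,181/14) (4,60/7) (17,3) (18,19) (15,20)]
2. After x ≤ 16: [(4,181/14) (4,60/7) (16,24/7) (16,59/3) (15,20)]
3. After y ≥ 2: [(4,181/14) (4,60/7) (16,24/7) (16,59/3) (15,20)]
4. After y ≤ 5: [(37/3,5) (16,24/7) (16,5)]
5. Canonical ring: [(37/3,5) (16,24/7) (16,5)]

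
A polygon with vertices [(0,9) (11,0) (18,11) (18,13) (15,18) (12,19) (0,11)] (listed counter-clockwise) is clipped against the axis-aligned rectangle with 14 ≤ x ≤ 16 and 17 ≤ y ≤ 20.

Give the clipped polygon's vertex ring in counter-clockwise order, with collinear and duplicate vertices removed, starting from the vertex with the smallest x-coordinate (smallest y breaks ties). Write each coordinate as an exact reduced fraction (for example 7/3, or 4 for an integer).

1. After x ≥ 14: [(14,33/7) (18,11) (18,13) (15,18) (14,55/3)]
2. After x ≤ 16: [(14,33/7) (16,55/7) (16,49/3) (15,18) (14,55/3)]
3. After y ≥ 17: [(14,17) (78/5,17) (15,18) (14,55/3)]
4. After y ≤ 20: [(14,17) (78/5,17) (15,18) (14,55/3)]
5. Canonical ring: [(14,17) (78/5,17) (15,18) (14,55/3)]

Clipped polygon: [(14,17) (78/5,17) (15,18) (14,55/3)]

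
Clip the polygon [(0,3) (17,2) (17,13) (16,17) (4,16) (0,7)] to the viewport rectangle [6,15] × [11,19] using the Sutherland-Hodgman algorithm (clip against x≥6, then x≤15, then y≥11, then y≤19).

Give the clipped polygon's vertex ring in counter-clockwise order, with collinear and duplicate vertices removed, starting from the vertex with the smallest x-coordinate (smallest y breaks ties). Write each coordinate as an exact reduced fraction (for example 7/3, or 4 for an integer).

Clipped polygon: [(6,11) (15,11) (15,203/12) (6,97/6)]

1. After x ≥ 6: [(6,45/17) (17,2) (17,13) (16,17) (6,97/6)]
2. After x ≤ 15: [(6,45/17) (15,36/17) (15,203/12) (6,97/6)]
3. After y ≥ 11: [(6,11) (15,11) (15,203/12) (6,97/6)]
4. After y ≤ 19: [(6,11) (15,11) (15,203/12) (6,97/6)]
5. Canonical ring: [(6,11) (15,11) (15,203/12) (6,97/6)]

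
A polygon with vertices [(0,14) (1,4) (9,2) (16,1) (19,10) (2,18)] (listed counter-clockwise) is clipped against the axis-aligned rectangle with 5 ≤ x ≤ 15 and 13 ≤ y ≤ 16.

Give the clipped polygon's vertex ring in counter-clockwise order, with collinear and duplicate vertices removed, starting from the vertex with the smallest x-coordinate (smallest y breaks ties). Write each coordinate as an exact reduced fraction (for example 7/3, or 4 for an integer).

Clipped polygon: [(5,13) (101/8,13) (25/4,16) (5,16)]

1. After x ≥ 5: [(5,3) (9,2) (16,1) (19,10) (5,282/17)]
2. After x ≤ 15: [(5,3) (9,2) (15,8/7) (15,202/17) (5,282/17)]
3. After y ≥ 13: [(5,13) (101/8,13) (5,282/17)]
4. After y ≤ 16: [(5,16) (5,13) (101/8,13) (25/4,16)]
5. Canonical ring: [(5,13) (101/8,13) (25/4,16) (5,16)]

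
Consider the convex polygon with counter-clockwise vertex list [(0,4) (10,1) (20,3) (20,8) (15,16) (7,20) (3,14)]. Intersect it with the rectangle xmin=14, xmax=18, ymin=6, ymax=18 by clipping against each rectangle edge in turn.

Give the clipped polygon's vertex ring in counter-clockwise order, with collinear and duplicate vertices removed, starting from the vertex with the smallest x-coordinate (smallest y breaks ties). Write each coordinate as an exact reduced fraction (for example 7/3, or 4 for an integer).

Clipped polygon: [(14,6) (18,6) (18,56/5) (15,16) (14,33/2)]

1. After x ≥ 14: [(14,9/5) (20,3) (20,8) (15,16) (14,33/2)]
2. After x ≤ 18: [(14,9/5) (18,13/5) (18,56/5) (15,16) (14,33/2)]
3. After y ≥ 6: [(14,6) (18,6) (18,56/5) (15,16) (14,33/2)]
4. After y ≤ 18: [(14,6) (18,6) (18,56/5) (15,16) (14,33/2)]
5. Canonical ring: [(14,6) (18,6) (18,56/5) (15,16) (14,33/2)]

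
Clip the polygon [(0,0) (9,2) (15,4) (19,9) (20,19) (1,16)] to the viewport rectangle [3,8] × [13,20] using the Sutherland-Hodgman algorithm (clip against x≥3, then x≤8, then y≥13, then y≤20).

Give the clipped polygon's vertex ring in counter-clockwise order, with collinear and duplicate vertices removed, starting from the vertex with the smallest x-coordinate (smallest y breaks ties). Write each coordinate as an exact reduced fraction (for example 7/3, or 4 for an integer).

1. After x ≥ 3: [(3,2/3) (9,2) (15,4) (19,9) (20,19) (3,310/19)]
2. After x ≤ 8: [(3,2/3) (8,16/9) (8,325/19) (3,310/19)]
3. After y ≥ 13: [(3,13) (8,13) (8,325/19) (3,310/19)]
4. After y ≤ 20: [(3,13) (8,13) (8,325/19) (3,310/19)]
5. Canonical ring: [(3,13) (8,13) (8,325/19) (3,310/19)]

Clipped polygon: [(3,13) (8,13) (8,325/19) (3,310/19)]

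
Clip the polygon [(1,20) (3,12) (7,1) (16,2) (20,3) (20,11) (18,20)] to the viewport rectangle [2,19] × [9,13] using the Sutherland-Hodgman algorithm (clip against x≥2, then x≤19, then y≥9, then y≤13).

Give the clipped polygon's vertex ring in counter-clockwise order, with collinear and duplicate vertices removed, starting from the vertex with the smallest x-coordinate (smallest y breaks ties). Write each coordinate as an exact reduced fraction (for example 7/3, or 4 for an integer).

1. After x ≥ 2: [(2,20) (2,16) (3,12) (7,1) (16,2) (20,3) (20,11) (18,20)]
2. After x ≤ 19: [(2,20) (2,16) (3,12) (7,1) (16,2) (19,11/4) (19,31/2) (18,20)]
3. After y ≥ 9: [(2,20) (2,16) (3,12) (45/11,9) (19,9) (19,31/2) (18,20)]
4. After y ≤ 13: [(11/4,13) (3,12) (45/11,9) (19,9) (19,13)]
5. Canonical ring: [(11/4,13) (3,12) (45/11,9) (19,9) (19,13)]

Clipped polygon: [(11/4,13) (3,12) (45/11,9) (19,9) (19,13)]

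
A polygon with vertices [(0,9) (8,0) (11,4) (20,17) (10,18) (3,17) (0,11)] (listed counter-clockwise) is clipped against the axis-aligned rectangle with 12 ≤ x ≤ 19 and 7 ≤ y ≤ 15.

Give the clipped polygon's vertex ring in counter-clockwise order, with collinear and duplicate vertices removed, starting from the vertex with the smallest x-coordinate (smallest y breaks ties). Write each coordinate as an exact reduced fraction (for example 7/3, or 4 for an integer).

1. After x ≥ 12: [(12,49/9) (20,17) (12,89/5)]
2. After x ≤ 19: [(12,49/9) (19,140/9) (19,171/10) (12,89/5)]
3. After y ≥ 7: [(12,7) (170/13,7) (19,140/9) (19,171/10) (12,89/5)]
4. After y ≤ 15: [(12,15) (12,7) (170/13,7) (242/13,15)]
5. Canonical ring: [(12,7) (170/13,7) (242/13,15) (12,15)]

Clipped polygon: [(12,7) (170/13,7) (242/13,15) (12,15)]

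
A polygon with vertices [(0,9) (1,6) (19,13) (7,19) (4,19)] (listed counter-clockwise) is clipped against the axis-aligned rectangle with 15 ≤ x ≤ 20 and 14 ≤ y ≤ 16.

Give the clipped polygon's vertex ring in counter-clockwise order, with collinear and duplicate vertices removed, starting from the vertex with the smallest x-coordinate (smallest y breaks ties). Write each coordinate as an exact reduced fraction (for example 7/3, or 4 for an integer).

Clipped polygon: [(15,14) (17,14) (15,15)]

1. After x ≥ 15: [(15,103/9) (19,13) (15,15)]
2. After x ≤ 20: [(15,103/9) (19,13) (15,15)]
3. After y ≥ 14: [(15,14) (17,14) (15,15)]
4. After y ≤ 16: [(15,14) (17,14) (15,15)]
5. Canonical ring: [(15,14) (17,14) (15,15)]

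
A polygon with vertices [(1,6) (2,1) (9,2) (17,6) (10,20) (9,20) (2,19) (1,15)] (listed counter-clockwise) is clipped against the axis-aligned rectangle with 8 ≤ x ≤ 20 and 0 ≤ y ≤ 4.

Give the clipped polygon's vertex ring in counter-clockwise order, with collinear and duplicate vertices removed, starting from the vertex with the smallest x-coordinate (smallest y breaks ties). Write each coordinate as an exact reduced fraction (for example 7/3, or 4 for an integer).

Clipped polygon: [(8,13/7) (9,2) (13,4) (8,4)]

1. After x ≥ 8: [(8,13/7) (9,2) (17,6) (10,20) (9,20) (8,139/7)]
2. After x ≤ 20: [(8,13/7) (9,2) (17,6) (10,20) (9,20) (8,139/7)]
3. After y ≥ 0: [(8,13/7) (9,2) (17,6) (10,20) (9,20) (8,139/7)]
4. After y ≤ 4: [(8,4) (8,13/7) (9,2) (13,4)]
5. Canonical ring: [(8,13/7) (9,2) (13,4) (8,4)]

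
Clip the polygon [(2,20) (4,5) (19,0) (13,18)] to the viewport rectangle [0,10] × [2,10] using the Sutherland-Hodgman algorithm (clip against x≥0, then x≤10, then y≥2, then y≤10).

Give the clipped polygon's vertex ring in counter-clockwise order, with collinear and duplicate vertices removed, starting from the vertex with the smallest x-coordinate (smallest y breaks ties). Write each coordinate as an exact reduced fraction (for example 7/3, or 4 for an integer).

1. After x ≥ 0: [(2,20) (4,5) (19,0) (13,18)]
2. After x ≤ 10: [(10,204/11) (2,20) (4,5) (10,3)]
3. After y ≥ 2: [(10,204/11) (2,20) (4,5) (10,3)]
4. After y ≤ 10: [(10,10) (10/3,10) (4,5) (10,3)]
5. Canonical ring: [(10/3,10) (4,5) (10,3) (10,10)]

Clipped polygon: [(10/3,10) (4,5) (10,3) (10,10)]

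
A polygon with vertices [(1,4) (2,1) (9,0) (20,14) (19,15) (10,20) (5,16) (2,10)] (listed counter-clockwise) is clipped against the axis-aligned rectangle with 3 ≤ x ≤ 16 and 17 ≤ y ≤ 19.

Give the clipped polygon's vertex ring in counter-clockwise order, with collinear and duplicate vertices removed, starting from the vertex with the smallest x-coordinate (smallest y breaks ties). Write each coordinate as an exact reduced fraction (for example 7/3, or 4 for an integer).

Clipped polygon: [(25/4,17) (77/5,17) (59/5,19) (35/4,19)]

1. After x ≥ 3: [(3,6/7) (9,0) (20,14) (19,15) (10,20) (5,16) (3,12)]
2. After x ≤ 16: [(3,6/7) (9,0) (16,98/11) (16,50/3) (10,20) (5,16) (3,12)]
3. After y ≥ 17: [(77/5,17) (10,20) (25/4,17)]
4. After y ≤ 19: [(77/5,17) (59/5,19) (35/4,19) (25/4,17)]
5. Canonical ring: [(25/4,17) (77/5,17) (59/5,19) (35/4,19)]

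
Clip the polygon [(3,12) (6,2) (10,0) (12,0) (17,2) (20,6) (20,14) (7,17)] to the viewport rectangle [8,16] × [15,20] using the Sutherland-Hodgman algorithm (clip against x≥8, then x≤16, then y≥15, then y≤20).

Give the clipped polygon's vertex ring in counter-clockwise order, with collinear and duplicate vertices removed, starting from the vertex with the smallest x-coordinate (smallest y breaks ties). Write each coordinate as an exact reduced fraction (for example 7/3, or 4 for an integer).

Clipped polygon: [(8,15) (47/3,15) (8,218/13)]

1. After x ≥ 8: [(8,1) (10,0) (12,0) (17,2) (20,6) (20,14) (8,218/13)]
2. After x ≤ 16: [(8,1) (10,0) (12,0) (16,8/5) (16,194/13) (8,218/13)]
3. After y ≥ 15: [(8,15) (47/3,15) (8,218/13)]
4. After y ≤ 20: [(8,15) (47/3,15) (8,218/13)]
5. Canonical ring: [(8,15) (47/3,15) (8,218/13)]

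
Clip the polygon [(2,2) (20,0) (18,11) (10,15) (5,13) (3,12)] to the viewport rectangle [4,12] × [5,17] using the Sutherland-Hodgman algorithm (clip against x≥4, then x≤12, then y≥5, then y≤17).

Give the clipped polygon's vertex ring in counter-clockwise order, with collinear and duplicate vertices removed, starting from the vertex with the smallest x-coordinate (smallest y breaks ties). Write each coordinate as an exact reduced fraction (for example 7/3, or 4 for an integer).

1. After x ≥ 4: [(4,16/9) (20,0) (18,11) (10,15) (5,13) (4,25/2)]
2. After x ≤ 12: [(4,16/9) (12,8/9) (12,14) (10,15) (5,13) (4,25/2)]
3. After y ≥ 5: [(4,5) (12,5) (12,14) (10,15) (5,13) (4,25/2)]
4. After y ≤ 17: [(4,5) (12,5) (12,14) (10,15) (5,13) (4,25/2)]
5. Canonical ring: [(4,5) (12,5) (12,14) (10,15) (5,13) (4,25/2)]

Clipped polygon: [(4,5) (12,5) (12,14) (10,15) (5,13) (4,25/2)]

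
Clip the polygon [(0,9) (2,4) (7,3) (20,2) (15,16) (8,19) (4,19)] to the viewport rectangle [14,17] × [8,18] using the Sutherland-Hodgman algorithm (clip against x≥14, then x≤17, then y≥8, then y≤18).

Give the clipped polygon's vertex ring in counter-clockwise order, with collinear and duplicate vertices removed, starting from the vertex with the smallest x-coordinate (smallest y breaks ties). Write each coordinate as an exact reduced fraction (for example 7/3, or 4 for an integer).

Clipped polygon: [(14,8) (17,8) (17,52/5) (15,16) (14,115/7)]

1. After x ≥ 14: [(14,32/13) (20,2) (15,16) (14,115/7)]
2. After x ≤ 17: [(14,32/13) (17,29/13) (17,52/5) (15,16) (14,115/7)]
3. After y ≥ 8: [(14,8) (17,8) (17,52/5) (15,16) (14,115/7)]
4. After y ≤ 18: [(14,8) (17,8) (17,52/5) (15,16) (14,115/7)]
5. Canonical ring: [(14,8) (17,8) (17,52/5) (15,16) (14,115/7)]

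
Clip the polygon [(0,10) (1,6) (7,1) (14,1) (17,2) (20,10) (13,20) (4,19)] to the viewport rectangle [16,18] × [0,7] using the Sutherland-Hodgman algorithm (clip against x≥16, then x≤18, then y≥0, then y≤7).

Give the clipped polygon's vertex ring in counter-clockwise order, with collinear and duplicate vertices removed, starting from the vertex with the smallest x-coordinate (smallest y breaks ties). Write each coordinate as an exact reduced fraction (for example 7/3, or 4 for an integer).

1. After x ≥ 16: [(16,5/3) (17,2) (20,10) (16,110/7)]
2. After x ≤ 18: [(16,5/3) (17,2) (18,14/3) (18,90/7) (16,110/7)]
3. After y ≥ 0: [(16,5/3) (17,2) (18,14/3) (18,90/7) (16,110/7)]
4. After y ≤ 7: [(16,7) (16,5/3) (17,2) (18,14/3) (18,7)]
5. Canonical ring: [(16,5/3) (17,2) (18,14/3) (18,7) (16,7)]

Clipped polygon: [(16,5/3) (17,2) (18,14/3) (18,7) (16,7)]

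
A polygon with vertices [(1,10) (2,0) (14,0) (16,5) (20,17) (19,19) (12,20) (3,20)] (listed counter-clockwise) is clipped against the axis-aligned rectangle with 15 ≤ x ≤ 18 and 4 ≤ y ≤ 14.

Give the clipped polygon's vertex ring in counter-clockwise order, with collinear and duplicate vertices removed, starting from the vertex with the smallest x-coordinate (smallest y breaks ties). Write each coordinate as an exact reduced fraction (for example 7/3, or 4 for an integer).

Clipped polygon: [(15,4) (78/5,4) (16,5) (18,11) (18,14) (15,14)]

1. After x ≥ 15: [(15,5/2) (16,5) (20,17) (19,19) (15,137/7)]
2. After x ≤ 18: [(15,5/2) (16,5) (18,11) (18,134/7) (15,137/7)]
3. After y ≥ 4: [(15,4) (78/5,4) (16,5) (18,11) (18,134/7) (15,137/7)]
4. After y ≤ 14: [(15,14) (15,4) (78/5,4) (16,5) (18,11) (18,14)]
5. Canonical ring: [(15,4) (78/5,4) (16,5) (18,11) (18,14) (15,14)]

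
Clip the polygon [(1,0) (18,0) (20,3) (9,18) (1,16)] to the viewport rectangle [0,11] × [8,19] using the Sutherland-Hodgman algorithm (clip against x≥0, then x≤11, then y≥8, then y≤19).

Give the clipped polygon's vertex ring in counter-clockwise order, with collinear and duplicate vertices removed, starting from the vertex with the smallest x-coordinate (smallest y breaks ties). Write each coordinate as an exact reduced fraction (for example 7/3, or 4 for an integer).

Clipped polygon: [(1,8) (11,8) (11,168/11) (9,18) (1,16)]

1. After x ≥ 0: [(1,0) (18,0) (20,3) (9,18) (1,16)]
2. After x ≤ 11: [(1,0) (11,0) (11,168/11) (9,18) (1,16)]
3. After y ≥ 8: [(1,8) (11,8) (11,168/11) (9,18) (1,16)]
4. After y ≤ 19: [(1,8) (11,8) (11,168/11) (9,18) (1,16)]
5. Canonical ring: [(1,8) (11,8) (11,168/11) (9,18) (1,16)]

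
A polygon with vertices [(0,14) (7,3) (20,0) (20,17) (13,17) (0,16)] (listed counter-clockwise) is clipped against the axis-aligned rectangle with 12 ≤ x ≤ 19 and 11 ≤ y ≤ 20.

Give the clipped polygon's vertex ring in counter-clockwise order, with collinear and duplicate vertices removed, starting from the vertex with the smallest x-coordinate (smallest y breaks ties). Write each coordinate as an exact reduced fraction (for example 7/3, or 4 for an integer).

1. After x ≥ 12: [(12,24/13) (20,0) (20,17) (13,17) (12,220/13)]
2. After x ≤ 19: [(12,24/13) (19,3/13) (19,17) (13,17) (12,220/13)]
3. After y ≥ 11: [(12,11) (19,11) (19,17) (13,17) (12,220/13)]
4. After y ≤ 20: [(12,11) (19,11) (19,17) (13,17) (12,220/13)]
5. Canonical ring: [(12,11) (19,11) (19,17) (13,17) (12,220/13)]

Clipped polygon: [(12,11) (19,11) (19,17) (13,17) (12,220/13)]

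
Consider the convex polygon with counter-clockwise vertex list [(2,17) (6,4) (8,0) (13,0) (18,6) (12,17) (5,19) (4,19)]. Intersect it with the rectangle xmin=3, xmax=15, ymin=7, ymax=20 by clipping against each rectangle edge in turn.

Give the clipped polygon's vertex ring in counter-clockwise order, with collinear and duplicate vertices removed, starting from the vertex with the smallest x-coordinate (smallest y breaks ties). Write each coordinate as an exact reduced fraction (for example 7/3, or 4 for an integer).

Clipped polygon: [(3,55/4) (66/13,7) (15,7) (15,23/2) (12,17) (5,19) (4,19) (3,18)]

1. After x ≥ 3: [(3,18) (3,55/4) (6,4) (8,0) (13,0) (18,6) (12,17) (5,19) (4,19)]
2. After x ≤ 15: [(3,18) (3,55/4) (6,4) (8,0) (13,0) (15,12/5) (15,23/2) (12,17) (5,19) (4,19)]
3. After y ≥ 7: [(3,18) (3,55/4) (66/13,7) (15,7) (15,23/2) (12,17) (5,19) (4,19)]
4. After y ≤ 20: [(3,18) (3,55/4) (66/13,7) (15,7) (15,23/2) (12,17) (5,19) (4,19)]
5. Canonical ring: [(3,55/4) (66/13,7) (15,7) (15,23/2) (12,17) (5,19) (4,19) (3,18)]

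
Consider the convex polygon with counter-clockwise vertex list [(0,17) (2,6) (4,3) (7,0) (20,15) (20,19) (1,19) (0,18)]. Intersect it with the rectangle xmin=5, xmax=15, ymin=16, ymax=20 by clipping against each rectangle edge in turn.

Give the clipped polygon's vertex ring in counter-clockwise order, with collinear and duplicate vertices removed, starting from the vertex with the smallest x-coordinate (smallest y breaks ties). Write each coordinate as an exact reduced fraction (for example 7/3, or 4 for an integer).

1. After x ≥ 5: [(5,2) (7,0) (20,15) (20,19) (5,19)]
2. After x ≤ 15: [(5,2) (7,0) (15,120/13) (15,19) (5,19)]
3. After y ≥ 16: [(5,16) (15,16) (15,19) (5,19)]
4. After y ≤ 20: [(5,16) (15,16) (15,19) (5,19)]
5. Canonical ring: [(5,16) (15,16) (15,19) (5,19)]

Clipped polygon: [(5,16) (15,16) (15,19) (5,19)]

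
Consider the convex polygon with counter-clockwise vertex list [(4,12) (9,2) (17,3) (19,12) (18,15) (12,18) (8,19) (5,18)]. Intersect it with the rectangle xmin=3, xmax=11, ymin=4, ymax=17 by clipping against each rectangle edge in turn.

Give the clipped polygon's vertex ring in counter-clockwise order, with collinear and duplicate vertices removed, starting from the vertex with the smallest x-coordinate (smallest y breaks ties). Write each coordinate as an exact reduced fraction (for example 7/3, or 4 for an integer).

1. After x ≥ 3: [(4,12) (9,2) (17,3) (19,12) (18,15) (12,18) (8,19) (5,18)]
2. After x ≤ 11: [(4,12) (9,2) (11,9/4) (11,73/4) (8,19) (5,18)]
3. After y ≥ 4: [(4,12) (8,4) (11,4) (11,73/4) (8,19) (5,18)]
4. After y ≤ 17: [(29/6,17) (4,12) (8,4) (11,4) (11,17)]
5. Canonical ring: [(4,12) (8,4) (11,4) (11,17) (29/6,17)]

Clipped polygon: [(4,12) (8,4) (11,4) (11,17) (29/6,17)]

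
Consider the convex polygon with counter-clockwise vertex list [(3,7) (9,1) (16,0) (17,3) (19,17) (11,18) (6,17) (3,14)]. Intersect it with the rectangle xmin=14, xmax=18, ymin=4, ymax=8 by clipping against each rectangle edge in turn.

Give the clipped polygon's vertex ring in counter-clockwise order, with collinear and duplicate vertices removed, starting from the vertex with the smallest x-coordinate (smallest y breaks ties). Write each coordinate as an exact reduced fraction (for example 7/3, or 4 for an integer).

Clipped polygon: [(14,4) (120/7,4) (124/7,8) (14,8)]

1. After x ≥ 14: [(14,2/7) (16,0) (17,3) (19,17) (14,141/8)]
2. After x ≤ 18: [(14,2/7) (16,0) (17,3) (18,10) (18,137/8) (14,141/8)]
3. After y ≥ 4: [(14,4) (120/7,4) (18,10) (18,137/8) (14,141/8)]
4. After y ≤ 8: [(14,8) (14,4) (120/7,4) (124/7,8)]
5. Canonical ring: [(14,4) (120/7,4) (124/7,8) (14,8)]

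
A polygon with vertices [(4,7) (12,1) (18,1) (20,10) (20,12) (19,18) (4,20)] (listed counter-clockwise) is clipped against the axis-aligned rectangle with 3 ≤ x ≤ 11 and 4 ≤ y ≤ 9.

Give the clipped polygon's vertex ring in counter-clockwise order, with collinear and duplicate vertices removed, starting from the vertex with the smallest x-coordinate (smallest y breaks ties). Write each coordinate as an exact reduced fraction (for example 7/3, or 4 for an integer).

1. After x ≥ 3: [(4,7) (12,1) (18,1) (20,10) (20,12) (19,18) (4,20)]
2. After x ≤ 11: [(4,7) (11,7/4) (11,286/15) (4,20)]
3. After y ≥ 4: [(4,7) (8,4) (11,4) (11,286/15) (4,20)]
4. After y ≤ 9: [(4,9) (4,7) (8,4) (11,4) (11,9)]
5. Canonical ring: [(4,7) (8,4) (11,4) (11,9) (4,9)]

Clipped polygon: [(4,7) (8,4) (11,4) (11,9) (4,9)]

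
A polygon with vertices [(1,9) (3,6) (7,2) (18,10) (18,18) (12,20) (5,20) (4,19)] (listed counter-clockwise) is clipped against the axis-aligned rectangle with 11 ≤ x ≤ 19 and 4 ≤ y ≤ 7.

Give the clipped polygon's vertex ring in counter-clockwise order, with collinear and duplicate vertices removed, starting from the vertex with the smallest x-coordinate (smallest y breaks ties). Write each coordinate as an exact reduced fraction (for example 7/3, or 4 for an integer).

Clipped polygon: [(11,54/11) (111/8,7) (11,7)]

1. After x ≥ 11: [(11,54/11) (18,10) (18,18) (12,20) (11,20)]
2. After x ≤ 19: [(11,54/11) (18,10) (18,18) (12,20) (11,20)]
3. After y ≥ 4: [(11,54/11) (18,10) (18,18) (12,20) (11,20)]
4. After y ≤ 7: [(11,7) (11,54/11) (111/8,7)]
5. Canonical ring: [(11,54/11) (111/8,7) (11,7)]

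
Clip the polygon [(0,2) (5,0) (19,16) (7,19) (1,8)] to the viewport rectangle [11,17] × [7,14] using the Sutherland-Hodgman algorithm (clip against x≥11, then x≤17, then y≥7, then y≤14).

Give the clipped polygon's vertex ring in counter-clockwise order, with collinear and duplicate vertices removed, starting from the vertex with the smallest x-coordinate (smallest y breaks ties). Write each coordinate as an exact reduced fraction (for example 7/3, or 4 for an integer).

1. After x ≥ 11: [(11,48/7) (19,16) (11,18)]
2. After x ≤ 17: [(11,48/7) (17,96/7) (17,33/2) (11,18)]
3. After y ≥ 7: [(11,7) (89/8,7) (17,96/7) (17,33/2) (11,18)]
4. After y ≤ 14: [(11,14) (11,7) (89/8,7) (17,96/7) (17,14)]
5. Canonical ring: [(11,7) (89/8,7) (17,96/7) (17,14) (11,14)]

Clipped polygon: [(11,7) (89/8,7) (17,96/7) (17,14) (11,14)]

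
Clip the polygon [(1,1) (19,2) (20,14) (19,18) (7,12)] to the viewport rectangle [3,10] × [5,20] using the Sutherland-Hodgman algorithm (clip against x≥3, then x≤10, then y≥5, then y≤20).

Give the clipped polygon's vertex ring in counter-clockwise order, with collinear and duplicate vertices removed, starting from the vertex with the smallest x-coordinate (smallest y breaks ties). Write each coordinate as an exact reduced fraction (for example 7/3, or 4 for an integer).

Clipped polygon: [(35/11,5) (10,5) (10,27/2) (7,12)]

1. After x ≥ 3: [(3,14/3) (3,10/9) (19,2) (20,14) (19,18) (7,12)]
2. After x ≤ 10: [(3,14/3) (3,10/9) (10,3/2) (10,27/2) (7,12)]
3. After y ≥ 5: [(35/11,5) (10,5) (10,27/2) (7,12)]
4. After y ≤ 20: [(35/11,5) (10,5) (10,27/2) (7,12)]
5. Canonical ring: [(35/11,5) (10,5) (10,27/2) (7,12)]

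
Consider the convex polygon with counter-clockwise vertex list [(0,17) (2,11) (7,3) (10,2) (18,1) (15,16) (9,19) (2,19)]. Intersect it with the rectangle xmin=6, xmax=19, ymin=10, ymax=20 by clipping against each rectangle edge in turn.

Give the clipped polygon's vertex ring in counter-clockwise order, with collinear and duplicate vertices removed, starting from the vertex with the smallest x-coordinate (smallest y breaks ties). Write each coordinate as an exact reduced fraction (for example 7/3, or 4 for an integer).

Clipped polygon: [(6,10) (81/5,10) (15,16) (9,19) (6,19)]

1. After x ≥ 6: [(6,23/5) (7,3) (10,2) (18,1) (15,16) (9,19) (6,19)]
2. After x ≤ 19: [(6,23/5) (7,3) (10,2) (18,1) (15,16) (9,19) (6,19)]
3. After y ≥ 10: [(6,10) (81/5,10) (15,16) (9,19) (6,19)]
4. After y ≤ 20: [(6,10) (81/5,10) (15,16) (9,19) (6,19)]
5. Canonical ring: [(6,10) (81/5,10) (15,16) (9,19) (6,19)]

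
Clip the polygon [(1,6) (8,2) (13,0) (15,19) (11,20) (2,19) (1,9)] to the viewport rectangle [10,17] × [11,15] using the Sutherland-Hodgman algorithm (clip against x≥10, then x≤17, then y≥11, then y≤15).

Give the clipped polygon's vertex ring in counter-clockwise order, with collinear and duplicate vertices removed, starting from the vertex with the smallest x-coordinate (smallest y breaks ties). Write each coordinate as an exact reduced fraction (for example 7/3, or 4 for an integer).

Clipped polygon: [(10,11) (269/19,11) (277/19,15) (10,15)]

1. After x ≥ 10: [(10,6/5) (13,0) (15,19) (11,20) (10,179/9)]
2. After x ≤ 17: [(10,6/5) (13,0) (15,19) (11,20) (10,179/9)]
3. After y ≥ 11: [(10,11) (269/19,11) (15,19) (11,20) (10,179/9)]
4. After y ≤ 15: [(10,15) (10,11) (269/19,11) (277/19,15)]
5. Canonical ring: [(10,11) (269/19,11) (277/19,15) (10,15)]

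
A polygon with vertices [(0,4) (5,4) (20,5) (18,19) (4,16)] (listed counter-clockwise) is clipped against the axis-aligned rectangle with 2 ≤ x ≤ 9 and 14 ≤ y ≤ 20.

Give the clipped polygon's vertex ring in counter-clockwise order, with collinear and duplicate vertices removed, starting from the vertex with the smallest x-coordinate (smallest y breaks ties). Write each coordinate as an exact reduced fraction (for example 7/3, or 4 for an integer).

Clipped polygon: [(10/3,14) (9,14) (9,239/14) (4,16)]

1. After x ≥ 2: [(2,10) (2,4) (5,4) (20,5) (18,19) (4,16)]
2. After x ≤ 9: [(2,10) (2,4) (5,4) (9,64/15) (9,239/14) (4,16)]
3. After y ≥ 14: [(10/3,14) (9,14) (9,239/14) (4,16)]
4. After y ≤ 20: [(10/3,14) (9,14) (9,239/14) (4,16)]
5. Canonical ring: [(10/3,14) (9,14) (9,239/14) (4,16)]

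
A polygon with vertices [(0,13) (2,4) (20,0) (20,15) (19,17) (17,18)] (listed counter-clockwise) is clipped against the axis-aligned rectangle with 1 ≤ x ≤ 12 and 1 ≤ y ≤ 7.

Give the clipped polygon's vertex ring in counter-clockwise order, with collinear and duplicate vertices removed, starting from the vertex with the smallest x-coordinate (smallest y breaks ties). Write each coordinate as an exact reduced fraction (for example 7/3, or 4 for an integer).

Clipped polygon: [(4/3,7) (2,4) (12,16/9) (12,7)]

1. After x ≥ 1: [(1,226/17) (1,17/2) (2,4) (20,0) (20,15) (19,17) (17,18)]
2. After x ≤ 12: [(12,281/17) (1,226/17) (1,17/2) (2,4) (12,16/9)]
3. After y ≥ 1: [(12,281/17) (1,226/17) (1,17/2) (2,4) (12,16/9)]
4. After y ≤ 7: [(12,7) (4/3,7) (2,4) (12,16/9)]
5. Canonical ring: [(4/3,7) (2,4) (12,16/9) (12,7)]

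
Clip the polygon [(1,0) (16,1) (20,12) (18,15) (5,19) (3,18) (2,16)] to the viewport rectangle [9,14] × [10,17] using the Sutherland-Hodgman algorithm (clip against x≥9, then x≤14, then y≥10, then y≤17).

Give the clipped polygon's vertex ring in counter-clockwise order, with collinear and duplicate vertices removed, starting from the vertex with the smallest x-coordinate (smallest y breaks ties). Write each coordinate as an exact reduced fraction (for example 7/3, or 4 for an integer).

1. After x ≥ 9: [(9,8/15) (16,1) (20,12) (18,15) (9,231/13)]
2. After x ≤ 14: [(9,8/15) (14,13/15) (14,211/13) (9,231/13)]
3. After y ≥ 10: [(9,10) (14,10) (14,211/13) (9,231/13)]
4. After y ≤ 17: [(9,17) (9,10) (14,10) (14,211/13) (23/2,17)]
5. Canonical ring: [(9,10) (14,10) (14,211/13) (23/2,17) (9,17)]

Clipped polygon: [(9,10) (14,10) (14,211/13) (23/2,17) (9,17)]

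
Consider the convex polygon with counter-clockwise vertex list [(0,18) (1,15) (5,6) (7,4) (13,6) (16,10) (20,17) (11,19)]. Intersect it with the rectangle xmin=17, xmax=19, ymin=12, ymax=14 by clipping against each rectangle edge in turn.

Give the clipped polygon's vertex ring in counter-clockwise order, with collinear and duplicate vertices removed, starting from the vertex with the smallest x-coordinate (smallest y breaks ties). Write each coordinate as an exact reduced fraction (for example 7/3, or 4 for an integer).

Clipped polygon: [(17,12) (120/7,12) (128/7,14) (17,14)]

1. After x ≥ 17: [(17,47/4) (20,17) (17,53/3)]
2. After x ≤ 19: [(17,47/4) (19,61/4) (19,155/9) (17,53/3)]
3. After y ≥ 12: [(17,12) (120/7,12) (19,61/4) (19,155/9) (17,53/3)]
4. After y ≤ 14: [(17,14) (17,12) (120/7,12) (128/7,14)]
5. Canonical ring: [(17,12) (120/7,12) (128/7,14) (17,14)]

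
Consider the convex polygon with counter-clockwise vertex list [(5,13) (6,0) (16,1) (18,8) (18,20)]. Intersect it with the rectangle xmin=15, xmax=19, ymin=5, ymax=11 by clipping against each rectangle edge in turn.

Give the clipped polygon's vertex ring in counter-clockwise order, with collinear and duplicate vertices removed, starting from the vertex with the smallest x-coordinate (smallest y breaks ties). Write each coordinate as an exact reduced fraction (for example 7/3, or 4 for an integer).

1. After x ≥ 15: [(15,239/13) (15,9/10) (16,1) (18,8) (18,20)]
2. After x ≤ 19: [(15,239/13) (15,9/10) (16,1) (18,8) (18,20)]
3. After y ≥ 5: [(15,239/13) (15,5) (120/7,5) (18,8) (18,20)]
4. After y ≤ 11: [(15,11) (15,5) (120/7,5) (18,8) (18,11)]
5. Canonical ring: [(15,5) (120/7,5) (18,8) (18,11) (15,11)]

Clipped polygon: [(15,5) (120/7,5) (18,8) (18,11) (15,11)]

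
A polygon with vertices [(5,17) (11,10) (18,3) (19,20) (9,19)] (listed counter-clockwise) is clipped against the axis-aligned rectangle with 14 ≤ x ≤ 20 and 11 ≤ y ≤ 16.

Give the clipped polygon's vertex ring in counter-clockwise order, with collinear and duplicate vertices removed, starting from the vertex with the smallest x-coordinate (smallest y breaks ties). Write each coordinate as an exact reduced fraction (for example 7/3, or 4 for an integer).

1. After x ≥ 14: [(14,7) (18,3) (19,20) (14,39/2)]
2. After x ≤ 20: [(14,7) (18,3) (19,20) (14,39/2)]
3. After y ≥ 11: [(14,11) (314/17,11) (19,20) (14,39/2)]
4. After y ≤ 16: [(14,16) (14,11) (314/17,11) (319/17,16)]
5. Canonical ring: [(14,11) (314/17,11) (319/17,16) (14,16)]

Clipped polygon: [(14,11) (314/17,11) (319/17,16) (14,16)]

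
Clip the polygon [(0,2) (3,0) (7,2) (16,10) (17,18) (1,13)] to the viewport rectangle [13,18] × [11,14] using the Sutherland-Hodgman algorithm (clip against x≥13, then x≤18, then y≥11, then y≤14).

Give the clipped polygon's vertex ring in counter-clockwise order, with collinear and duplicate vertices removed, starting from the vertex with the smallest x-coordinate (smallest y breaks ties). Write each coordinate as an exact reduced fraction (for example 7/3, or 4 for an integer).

Clipped polygon: [(13,11) (129/8,11) (33/2,14) (13,14)]

1. After x ≥ 13: [(13,22/3) (16,10) (17,18) (13,67/4)]
2. After x ≤ 18: [(13,22/3) (16,10) (17,18) (13,67/4)]
3. After y ≥ 11: [(13,11) (129/8,11) (17,18) (13,67/4)]
4. After y ≤ 14: [(13,14) (13,11) (129/8,11) (33/2,14)]
5. Canonical ring: [(13,11) (129/8,11) (33/2,14) (13,14)]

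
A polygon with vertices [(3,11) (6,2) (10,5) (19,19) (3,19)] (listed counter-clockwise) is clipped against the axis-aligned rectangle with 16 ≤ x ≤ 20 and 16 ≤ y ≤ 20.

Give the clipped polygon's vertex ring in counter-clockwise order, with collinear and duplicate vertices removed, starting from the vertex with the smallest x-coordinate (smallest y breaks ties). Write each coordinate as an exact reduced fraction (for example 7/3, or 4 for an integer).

1. After x ≥ 16: [(16,43/3) (19,19) (16,19)]
2. After x ≤ 20: [(16,43/3) (19,19) (16,19)]
3. After y ≥ 16: [(16,16) (239/14,16) (19,19) (16,19)]
4. After y ≤ 20: [(16,16) (239/14,16) (19,19) (16,19)]
5. Canonical ring: [(16,16) (239/14,16) (19,19) (16,19)]

Clipped polygon: [(16,16) (239/14,16) (19,19) (16,19)]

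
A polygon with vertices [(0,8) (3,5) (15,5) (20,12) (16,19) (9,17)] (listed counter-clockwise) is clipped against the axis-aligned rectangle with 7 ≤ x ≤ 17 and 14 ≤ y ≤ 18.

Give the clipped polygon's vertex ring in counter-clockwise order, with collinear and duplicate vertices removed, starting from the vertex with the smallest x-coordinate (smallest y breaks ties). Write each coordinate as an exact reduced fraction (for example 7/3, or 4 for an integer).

Clipped polygon: [(7,14) (17,14) (17,69/4) (116/7,18) (25/2,18) (9,17) (7,15)]

1. After x ≥ 7: [(7,15) (7,5) (15,5) (20,12) (16,19) (9,17)]
2. After x ≤ 17: [(7,15) (7,5) (15,5) (17,39/5) (17,69/4) (16,19) (9,17)]
3. After y ≥ 14: [(7,15) (7,14) (17,14) (17,69/4) (16,19) (9,17)]
4. After y ≤ 18: [(7,15) (7,14) (17,14) (17,69/4) (116/7,18) (25/2,18) (9,17)]
5. Canonical ring: [(7,14) (17,14) (17,69/4) (116/7,18) (25/2,18) (9,17) (7,15)]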